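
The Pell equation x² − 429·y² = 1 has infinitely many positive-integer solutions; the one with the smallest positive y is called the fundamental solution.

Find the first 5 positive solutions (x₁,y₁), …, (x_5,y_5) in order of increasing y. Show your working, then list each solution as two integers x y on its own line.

√429 → a₀=20, period (1,2,2,9,1,12,1,9,2,2,1,40); ℓ=12 even so k=11
i=0: a=20 ⇒ p=20, q=1
…
i=2: a=2 ⇒ p=62, q=3
…
i=7: a=1 ⇒ p=21023, q=1015
…
i=9: a=2 ⇒ p=438459, q=21169
i=10: a=2 ⇒ p=1085636, q=52415
i=11: a=1 ⇒ p=1524095, q=73584
→ (1524095, 73584).  Check: 1524095²=2322865569025, 429·73584²=2322865569024, difference 1.
k=2:  x_2 = 1524095·1524095+429·73584·73584 = 4645731138049,  y_2 = 1524095·73584+73584·1524095 = 224298012960
k=3:  x_3 = 1524095·4645731138049+429·73584·224298012960 = 14161071197688057215,  y_3 = 1524095·224298012960+73584·4645731138049 = 683702960124468816
k=4:  x_4 = 1524095·14161071197688057215+429·73584·683702960124468816 = 43165635614076113391052801,  y_4 = 1524095·683702960124468816+73584·14161071197688057215 = 2084056526021580302230080
k=5:  x_5 = 1524095·43165635614076113391052801+429·73584·2084056526021580302230080 = 131577058822456507006275549422975,  y_5 = 1524095·2084056526021580302230080+73584·43165635614076113391052801 = 6352600262053037158494583086384

1524095 73584
4645731138049 224298012960
14161071197688057215 683702960124468816
43165635614076113391052801 2084056526021580302230080
131577058822456507006275549422975 6352600262053037158494583086384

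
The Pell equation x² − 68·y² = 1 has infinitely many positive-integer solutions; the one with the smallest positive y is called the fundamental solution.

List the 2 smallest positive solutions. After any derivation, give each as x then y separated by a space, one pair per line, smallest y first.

√68 = [8; 4,16, …], period ℓ=2 (even) → k=1
step 0: (8, 1)  from 8·(1,0) + (0,1)
step 1: (33, 4)  from 4·(8,1) + (1,0)
(x₁, y₁) = (33, 4);  33² − 68·4² = 1 ✓
(x_2, y_2) = (33·33 + 68·4·4, 33·4 + 4·33) = (2177, 264)

33 4
2177 264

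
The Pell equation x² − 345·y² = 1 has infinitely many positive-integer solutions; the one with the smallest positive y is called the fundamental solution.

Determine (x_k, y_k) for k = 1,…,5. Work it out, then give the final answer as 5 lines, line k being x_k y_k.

d=345: √d = [18; 1,1,2,1,6,1,2,1,1,36] (ℓ=10, even), read p_9/q_9
k=0  a_k=18  p_k/q_k = 18/1
k=1  a_k=1  p_k/q_k = 19/1
k=2  a_k=1  p_k/q_k = 37/2
k=3  a_k=2  p_k/q_k = 93/5
k=4  a_k=1  p_k/q_k = 130/7
k=5  a_k=6  p_k/q_k = 873/47
k=6  a_k=1  p_k/q_k = 1003/54
k=7  a_k=2  p_k/q_k = 2879/155
k=8  a_k=1  p_k/q_k = 3882/209
k=9  a_k=1  p_k/q_k = 6761/364
(x₁, y₁) = (6761, 364);  6761² − 345·364² = 1 ✓
(x_2, y_2) = (6761·6761 + 345·364·364, 6761·364 + 364·6761) = (91422241, 4922008)
(x_3, y_3) = (6761·91422241 + 345·364·4922008, 6761·4922008 + 364·91422241) = (1236211536041, 66555391812)
(x_4, y_4) = (6761·1236211536041 + 345·364·66555391812, 6761·66555391812 + 364·1236211536041) = (16716052298924161, 899962003159856)
(x_5, y_5) = (6761·16716052298924161 + 345·364·899962003159856, 6761·899962003159856 + 364·16716052298924161) = (226034457949840969001, 12169286140172181020)

6761 364
91422241 4922008
1236211536041 66555391812
16716052298924161 899962003159856
226034457949840969001 12169286140172181020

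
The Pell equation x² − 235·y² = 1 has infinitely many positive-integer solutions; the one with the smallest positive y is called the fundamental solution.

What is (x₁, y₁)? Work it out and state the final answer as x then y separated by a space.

46 3

√235 = [15; 3,30, …], period ℓ=2 (even) → k=1
a_0=15:  p_0=15·1+0=15,  q_0=15·0+1=1
a_1=3:  p_1=3·15+1=46,  q_1=3·1+0=3
fundamental: x₁=46, y₁=3  (since 2116 − 235·9 = 1)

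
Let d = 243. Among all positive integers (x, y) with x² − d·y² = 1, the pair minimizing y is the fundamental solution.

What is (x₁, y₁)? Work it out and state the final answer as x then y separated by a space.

√243 = [15; 1,1,2,3,15,3,2,1,1,30, …], period ℓ=10 (even) → k=9
i=0: a=15 ⇒ p=15, q=1
i=1: a=1 ⇒ p=16, q=1
…
i=6: a=3 ⇒ p=12424, q=797
…
i=8: a=1 ⇒ p=41325, q=2651
i=9: a=1 ⇒ p=70226, q=4505
→ (70226, 4505).  Check: 70226²=4931691076, 243·4505²=4931691075, difference 1.

70226 4505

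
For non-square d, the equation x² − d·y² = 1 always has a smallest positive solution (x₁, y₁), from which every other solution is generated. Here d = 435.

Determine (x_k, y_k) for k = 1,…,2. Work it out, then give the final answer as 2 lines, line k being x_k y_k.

146 7
42631 2044

[20; 1,5,1,40] for √435; ℓ=4 ⇒ convergent index 3
i=0: a=20 ⇒ p=20, q=1
…
i=2: a=5 ⇒ p=125, q=6
i=3: a=1 ⇒ p=146, q=7
→ (146, 7).  Check: 146²=21316, 435·7²=21315, difference 1.
k=2:  x_2 = 146·146+435·7·7 = 42631,  y_2 = 146·7+7·146 = 2044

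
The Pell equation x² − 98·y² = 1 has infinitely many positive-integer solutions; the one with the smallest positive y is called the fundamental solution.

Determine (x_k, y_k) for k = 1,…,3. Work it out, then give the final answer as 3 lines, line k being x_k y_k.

d=98: √d = [9; 1,8,1,18] (ℓ=4, even), read p_3/q_3
step 0: (9, 1)  from 9·(1,0) + (0,1)
…
step 2: (89, 9)  from 8·(10,1) + (9,1)
step 3: (99, 10)  from 1·(89,9) + (10,1)
(x₁, y₁) = (99, 10);  99² − 98·10² = 1 ✓
(x_2, y_2) = (99·99 + 98·10·10, 99·10 + 10·99) = (19601, 1980)
(x_3, y_3) = (99·19601 + 98·10·1980, 99·1980 + 10·19601) = (3880899, 392030)

99 10
19601 1980
3880899 392030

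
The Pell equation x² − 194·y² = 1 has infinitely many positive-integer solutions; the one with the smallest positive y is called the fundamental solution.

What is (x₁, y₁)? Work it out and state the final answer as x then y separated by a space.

195 14

√194 = [13; 1,12,1,26, …], period ℓ=4 (even) → k=3
a_0=13:  p_0=13·1+0=13,  q_0=13·0+1=1
a_1=1:  p_1=1·13+1=14,  q_1=1·1+0=1
a_2=12:  p_2=12·14+13=181,  q_2=12·1+1=13
a_3=1:  p_3=1·181+14=195,  q_3=1·13+1=14
→ (195, 14).  Check: 195²=38025, 194·14²=38024, difference 1.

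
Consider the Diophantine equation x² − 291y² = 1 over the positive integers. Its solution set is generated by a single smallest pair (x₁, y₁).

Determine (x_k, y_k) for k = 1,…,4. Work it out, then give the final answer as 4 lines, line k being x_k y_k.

290 17
168199 9860
97555130 5718783
56581807201 3316884280

√291 → a₀=17, period (17,34); ℓ=2 even so k=1
k=0  a_k=17  p_k/q_k = 17/1
k=1  a_k=17  p_k/q_k = 290/17
→ (290, 17).  Check: 290²=84100, 291·17²=84099, difference 1.
k=2:  x_2 = 290·290+291·17·17 = 168199,  y_2 = 290·17+17·290 = 9860
k=3:  x_3 = 290·168199+291·17·9860 = 97555130,  y_3 = 290·9860+17·168199 = 5718783
k=4:  x_4 = 290·97555130+291·17·5718783 = 56581807201,  y_4 = 290·5718783+17·97555130 = 3316884280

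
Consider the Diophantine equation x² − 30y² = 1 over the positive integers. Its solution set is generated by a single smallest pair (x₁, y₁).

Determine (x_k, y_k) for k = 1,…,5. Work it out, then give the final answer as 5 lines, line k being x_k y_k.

[5; 2,10] for √30; ℓ=2 ⇒ convergent index 1
k=0  a_k=5  p_k/q_k = 5/1
k=1  a_k=2  p_k/q_k = 11/2
→ (11, 2).  Check: 11²=121, 30·2²=120, difference 1.
(x_2, y_2) = (11·11 + 30·2·2, 11·2 + 2·11) = (241, 44)
(x_3, y_3) = (11·241 + 30·2·44, 11·44 + 2·241) = (5291, 966)
(x_4, y_4) = (11·5291 + 30·2·966, 11·966 + 2·5291) = (116161, 21208)
(x_5, y_5) = (11·116161 + 30·2·21208, 11·21208 + 2·116161) = (2550251, 465610)

11 2
241 44
5291 966
116161 21208
2550251 465610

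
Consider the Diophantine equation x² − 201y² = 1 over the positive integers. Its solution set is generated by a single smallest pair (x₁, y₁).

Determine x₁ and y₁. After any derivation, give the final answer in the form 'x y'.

[14; 5,1,1,1,2,…,1,5,28] for √201; ℓ=14 ⇒ convergent index 13
i=0: a=14 ⇒ p=14, q=1
…
i=4: a=1 ⇒ p=241, q=17
…
i=6: a=1 ⇒ p=879, q=62
…
i=8: a=1 ⇒ p=8549, q=603
i=9: a=2 ⇒ p=24768, q=1747
i=10: a=1 ⇒ p=33317, q=2350
i=11: a=1 ⇒ p=58085, q=4097
i=12: a=1 ⇒ p=91402, q=6447
i=13: a=5 ⇒ p=515095, q=36332
→ (515095, 36332).  Check: 515095²=265322859025, 201·36332²=265322859024, difference 1.

515095 36332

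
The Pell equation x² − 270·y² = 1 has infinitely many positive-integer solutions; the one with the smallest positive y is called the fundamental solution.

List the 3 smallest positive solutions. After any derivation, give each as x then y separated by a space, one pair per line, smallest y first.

5291 322
55989361 3407404
592479412811 36057148806

√270 → a₀=16, period (2,3,6,3,2,32); ℓ=6 even so k=5
a_0=16:  p_0=16·1+0=16,  q_0=16·0+1=1
…
a_4=3:  p_4=3·723+115=2284,  q_4=3·44+7=139
a_5=2:  p_5=2·2284+723=5291,  q_5=2·139+44=322
→ (5291, 322).  Check: 5291²=27994681, 270·322²=27994680, difference 1.
(5291+322√270)^2 = 55989361 + 3407404√270
(5291+322√270)^3 = 592479412811 + 36057148806√270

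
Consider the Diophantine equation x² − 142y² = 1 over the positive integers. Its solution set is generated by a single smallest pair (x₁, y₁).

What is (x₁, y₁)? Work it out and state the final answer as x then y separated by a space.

143 12

√142 = [11; 1,10,1,22, …], period ℓ=4 (even) → k=3
step 0: (11, 1)  from 11·(1,0) + (0,1)
…
step 2: (131, 11)  from 10·(12,1) + (11,1)
step 3: (143, 12)  from 1·(131,11) + (12,1)
→ (143, 12).  Check: 143²=20449, 142·12²=20448, difference 1.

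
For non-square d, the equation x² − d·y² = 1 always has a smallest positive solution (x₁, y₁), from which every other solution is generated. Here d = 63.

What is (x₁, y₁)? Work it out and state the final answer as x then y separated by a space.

8 1

√63 → a₀=7, period (1,14); ℓ=2 even so k=1
a_0=7:  p_0=7·1+0=7,  q_0=7·0+1=1
a_1=1:  p_1=1·7+1=8,  q_1=1·1+0=1
→ (8, 1).  Check: 8²=64, 63·1²=63, difference 1.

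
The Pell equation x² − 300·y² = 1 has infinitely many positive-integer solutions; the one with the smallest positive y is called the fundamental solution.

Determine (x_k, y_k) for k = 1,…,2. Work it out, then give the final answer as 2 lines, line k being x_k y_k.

[17; 3,8,3,34] for √300; ℓ=4 ⇒ convergent index 3
step 0: (17, 1)  from 17·(1,0) + (0,1)
step 1: (52, 3)  from 3·(17,1) + (1,0)
step 2: (433, 25)  from 8·(52,3) + (17,1)
step 3: (1351, 78)  from 3·(433,25) + (52,3)
→ (1351, 78).  Check: 1351²=1825201, 300·78²=1825200, difference 1.
n=2: (1351,78)∘(1351,78) = (1351·1351+300·78·78, 1351·78+78·1351) = (3650401,210756)

1351 78
3650401 210756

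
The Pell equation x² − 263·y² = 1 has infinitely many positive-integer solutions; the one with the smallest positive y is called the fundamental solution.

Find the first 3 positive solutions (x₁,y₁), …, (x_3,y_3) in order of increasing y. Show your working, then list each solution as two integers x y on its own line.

139128 8579
38713200767 2387158224
10772180392483224 664241098768765

√263 = [16; 4,1,1,1,1,15,1,1,1,1,4,32, …], period ℓ=12 (even) → k=11
i=0: a=16 ⇒ p=16, q=1
i=1: a=4 ⇒ p=65, q=4
…
i=5: a=1 ⇒ p=373, q=23
…
i=8: a=1 ⇒ p=12017, q=741
i=9: a=1 ⇒ p=18212, q=1123
i=10: a=1 ⇒ p=30229, q=1864
i=11: a=4 ⇒ p=139128, q=8579
fundamental: x₁=139128, y₁=8579  (since 19356600384 − 263·73599241 = 1)
k=2:  x_2 = 139128·139128+263·8579·8579 = 38713200767,  y_2 = 139128·8579+8579·139128 = 2387158224
k=3:  x_3 = 139128·38713200767+263·8579·2387158224 = 10772180392483224,  y_3 = 139128·2387158224+8579·38713200767 = 664241098768765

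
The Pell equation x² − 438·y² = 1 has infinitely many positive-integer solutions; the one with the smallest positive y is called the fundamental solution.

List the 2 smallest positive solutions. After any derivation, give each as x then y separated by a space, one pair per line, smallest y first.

√438 = [20; 1,12,1,40, …], period ℓ=4 (even) → k=3
i=0: a=20 ⇒ p=20, q=1
i=1: a=1 ⇒ p=21, q=1
i=2: a=12 ⇒ p=272, q=13
i=3: a=1 ⇒ p=293, q=14
→ (293, 14).  Check: 293²=85849, 438·14²=85848, difference 1.
(293+14√438)^2 = 171697 + 8204√438

293 14
171697 8204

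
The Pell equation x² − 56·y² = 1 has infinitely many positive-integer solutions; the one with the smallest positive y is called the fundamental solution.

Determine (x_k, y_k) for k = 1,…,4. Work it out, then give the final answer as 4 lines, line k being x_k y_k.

15 2
449 60
13455 1798
403201 53880

d=56: √d = [7; 2,14] (ℓ=2, even), read p_1/q_1
a_0=7:  p_0=7·1+0=7,  q_0=7·0+1=1
a_1=2:  p_1=2·7+1=15,  q_1=2·1+0=2
fundamental: x₁=15, y₁=2  (since 225 − 56·4 = 1)
(15+2√56)^2 = 449 + 60√56
(15+2√56)^3 = 13455 + 1798√56
(15+2√56)^4 = 403201 + 53880√56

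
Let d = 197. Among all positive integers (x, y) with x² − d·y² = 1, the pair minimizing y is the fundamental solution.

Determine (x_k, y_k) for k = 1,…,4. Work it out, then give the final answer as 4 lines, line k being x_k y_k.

393 28
308897 22008
242792649 17298260
190834713217 13596410352

√197 = [14; 28, …], period ℓ=1 (odd) → k=1
step 0: (14, 1)  from 14·(1,0) + (0,1)
step 1: (393, 28)  from 28·(14,1) + (1,0)
(x₁, y₁) = (393, 28);  393² − 197·28² = 1 ✓
k=2:  x_2 = 393·393+197·28·28 = 308897,  y_2 = 393·28+28·393 = 22008
k=3:  x_3 = 393·308897+197·28·22008 = 242792649,  y_3 = 393·22008+28·308897 = 17298260
k=4:  x_4 = 393·242792649+197·28·17298260 = 190834713217,  y_4 = 393·17298260+28·242792649 = 13596410352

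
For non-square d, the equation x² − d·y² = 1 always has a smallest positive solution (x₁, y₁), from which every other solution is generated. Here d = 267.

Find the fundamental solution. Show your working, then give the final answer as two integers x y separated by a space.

√267 → a₀=16, period (2,1,15,1,2,32); ℓ=6 even so k=5
i=0: a=16 ⇒ p=16, q=1
…
i=2: a=1 ⇒ p=49, q=3
i=3: a=15 ⇒ p=768, q=47
i=4: a=1 ⇒ p=817, q=50
i=5: a=2 ⇒ p=2402, q=147
→ (2402, 147).  Check: 2402²=5769604, 267·147²=5769603, difference 1.

2402 147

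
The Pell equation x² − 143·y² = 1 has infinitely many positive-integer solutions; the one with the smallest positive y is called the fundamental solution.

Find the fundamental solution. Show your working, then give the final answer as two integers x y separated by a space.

12 1

[11; 1,22] for √143; ℓ=2 ⇒ convergent index 1
a_0=11:  p_0=11·1+0=11,  q_0=11·0+1=1
a_1=1:  p_1=1·11+1=12,  q_1=1·1+0=1
fundamental: x₁=12, y₁=1  (since 144 − 143·1 = 1)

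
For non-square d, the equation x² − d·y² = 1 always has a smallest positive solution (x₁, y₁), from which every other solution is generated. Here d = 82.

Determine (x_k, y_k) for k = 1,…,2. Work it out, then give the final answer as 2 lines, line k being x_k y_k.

163 18
53137 5868

d=82: √d = [9; 18] (ℓ=1, odd), read p_1/q_1
i=0: a=9 ⇒ p=9, q=1
i=1: a=18 ⇒ p=163, q=18
fundamental: x₁=163, y₁=18  (since 26569 − 82·324 = 1)
n=2: (163,18)∘(163,18) = (163·163+82·18·18, 163·18+18·163) = (53137,5868)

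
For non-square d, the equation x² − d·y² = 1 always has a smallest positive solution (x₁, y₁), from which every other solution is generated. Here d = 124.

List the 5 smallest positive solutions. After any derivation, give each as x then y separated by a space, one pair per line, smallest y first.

4620799 414960
42703566796801 3834893506080
394649197502177907199 35440544156001500880
3647189234337689639247667201 327527261991011323636100160
33705856733676329245494460531519999 3026875289361570825948579964954800

[11; 7,2,1,1,1,…,2,7,22] for √124; ℓ=16 ⇒ convergent index 15
step 0: (11, 1)  from 11·(1,0) + (0,1)
…
step 2: (167, 15)  from 2·(78,7) + (11,1)
step 3: (245, 22)  from 1·(167,15) + (78,7)
…
step 7: (3040, 273)  from 1·(2383,214) + (657,59)
…
step 10: (67292, 6043)  from 3·(17583,1579) + (14543,1306)
…
step 14: (626251, 56239)  from 2·(237042,21287) + (152167,13665)
step 15: (4620799, 414960)  from 7·(626251,56239) + (237042,21287)
(x₁, y₁) = (4620799, 414960);  4620799² − 124·414960² = 1 ✓
k=2:  x_2 = 4620799·4620799+124·414960·414960 = 42703566796801,  y_2 = 4620799·414960+414960·4620799 = 3834893506080
k=3:  x_3 = 4620799·42703566796801+124·414960·3834893506080 = 394649197502177907199,  y_3 = 4620799·3834893506080+414960·42703566796801 = 35440544156001500880
k=4:  x_4 = 4620799·394649197502177907199+124·414960·35440544156001500880 = 3647189234337689639247667201,  y_4 = 4620799·35440544156001500880+414960·394649197502177907199 = 327527261991011323636100160
k=5:  x_5 = 4620799·3647189234337689639247667201+124·414960·327527261991011323636100160 = 33705856733676329245494460531519999,  y_5 = 4620799·327527261991011323636100160+414960·3647189234337689639247667201 = 3026875289361570825948579964954800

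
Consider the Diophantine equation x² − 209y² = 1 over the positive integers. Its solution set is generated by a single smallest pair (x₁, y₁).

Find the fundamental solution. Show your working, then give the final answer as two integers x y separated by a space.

d=209: √d = [14; 2,5,3,2,3,5,2,28] (ℓ=8, even), read p_7/q_7
i=0: a=14 ⇒ p=14, q=1
…
i=2: a=5 ⇒ p=159, q=11
…
i=4: a=2 ⇒ p=1171, q=81
…
i=6: a=5 ⇒ p=21266, q=1471
i=7: a=2 ⇒ p=46551, q=3220
(x₁, y₁) = (46551, 3220);  46551² − 209·3220² = 1 ✓

46551 3220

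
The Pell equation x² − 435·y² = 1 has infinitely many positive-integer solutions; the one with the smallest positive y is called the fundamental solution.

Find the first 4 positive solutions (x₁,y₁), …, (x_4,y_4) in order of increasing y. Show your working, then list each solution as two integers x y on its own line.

d=435: √d = [20; 1,5,1,40] (ℓ=4, even), read p_3/q_3
k=0  a_k=20  p_k/q_k = 20/1
k=1  a_k=1  p_k/q_k = 21/1
k=2  a_k=5  p_k/q_k = 125/6
k=3  a_k=1  p_k/q_k = 146/7
→ (146, 7).  Check: 146²=21316, 435·7²=21315, difference 1.
(146+7√435)^2 = 42631 + 2044√435
(146+7√435)^3 = 12448106 + 596841√435
(146+7√435)^4 = 3634804321 + 174275528√435

146 7
42631 2044
12448106 596841
3634804321 174275528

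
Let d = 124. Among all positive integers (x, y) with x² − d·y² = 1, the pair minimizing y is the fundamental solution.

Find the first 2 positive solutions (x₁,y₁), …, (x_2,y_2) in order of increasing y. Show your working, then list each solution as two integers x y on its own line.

√124 → a₀=11, period (7,2,1,1,1,…,2,7,22); ℓ=16 even so k=15
k=0  a_k=11  p_k/q_k = 11/1
k=1  a_k=7  p_k/q_k = 78/7
k=2  a_k=2  p_k/q_k = 167/15
k=3  a_k=1  p_k/q_k = 245/22
…
k=6  a_k=3  p_k/q_k = 2383/214
k=7  a_k=1  p_k/q_k = 3040/273
…
k=9  a_k=1  p_k/q_k = 17583/1579
…
k=11  a_k=1  p_k/q_k = 84875/7622
k=12  a_k=1  p_k/q_k = 152167/13665
k=13  a_k=1  p_k/q_k = 237042/21287
k=14  a_k=2  p_k/q_k = 626251/56239
k=15  a_k=7  p_k/q_k = 4620799/414960
fundamental: x₁=4620799, y₁=414960  (since 21351783398401 − 124·172191801600 = 1)
k=2:  x_2 = 4620799·4620799+124·414960·414960 = 42703566796801,  y_2 = 4620799·414960+414960·4620799 = 3834893506080

4620799 414960
42703566796801 3834893506080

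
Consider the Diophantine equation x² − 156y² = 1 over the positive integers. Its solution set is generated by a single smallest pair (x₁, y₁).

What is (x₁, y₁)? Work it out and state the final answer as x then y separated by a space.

25 2

√156 = [12; 2,24, …], period ℓ=2 (even) → k=1
i=0: a=12 ⇒ p=12, q=1
i=1: a=2 ⇒ p=25, q=2
(x₁, y₁) = (25, 2);  25² − 156·2² = 1 ✓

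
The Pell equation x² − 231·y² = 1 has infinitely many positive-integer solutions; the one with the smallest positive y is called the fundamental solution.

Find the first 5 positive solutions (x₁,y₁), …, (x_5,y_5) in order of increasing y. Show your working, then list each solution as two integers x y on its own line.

76 5
11551 760
1755676 115515
266851201 17557520
40559626876 2668627525

[15; 5,30] for √231; ℓ=2 ⇒ convergent index 1
i=0: a=15 ⇒ p=15, q=1
i=1: a=5 ⇒ p=76, q=5
(x₁, y₁) = (76, 5);  76² − 231·5² = 1 ✓
(x_2, y_2) = (76·76 + 231·5·5, 76·5 + 5·76) = (11551, 760)
(x_3, y_3) = (76·11551 + 231·5·760, 76·760 + 5·11551) = (1755676, 115515)
(x_4, y_4) = (76·1755676 + 231·5·115515, 76·115515 + 5·1755676) = (266851201, 17557520)
(x_5, y_5) = (76·266851201 + 231·5·17557520, 76·17557520 + 5·266851201) = (40559626876, 2668627525)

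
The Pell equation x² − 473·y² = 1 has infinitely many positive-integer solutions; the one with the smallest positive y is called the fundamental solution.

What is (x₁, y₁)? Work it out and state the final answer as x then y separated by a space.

√473 = [21; 1,2,1,42, …], period ℓ=4 (even) → k=3
step 0: (21, 1)  from 21·(1,0) + (0,1)
step 1: (22, 1)  from 1·(21,1) + (1,0)
step 2: (65, 3)  from 2·(22,1) + (21,1)
step 3: (87, 4)  from 1·(65,3) + (22,1)
fundamental: x₁=87, y₁=4  (since 7569 − 473·16 = 1)

87 4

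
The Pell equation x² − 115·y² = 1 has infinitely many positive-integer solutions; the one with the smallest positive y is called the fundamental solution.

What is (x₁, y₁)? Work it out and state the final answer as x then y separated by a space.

1126 105

[10; 1,2,1,1,1,1,1,2,1,20] for √115; ℓ=10 ⇒ convergent index 9
i=0: a=10 ⇒ p=10, q=1
i=1: a=1 ⇒ p=11, q=1
i=2: a=2 ⇒ p=32, q=3
…
i=5: a=1 ⇒ p=118, q=11
i=6: a=1 ⇒ p=193, q=18
…
i=8: a=2 ⇒ p=815, q=76
i=9: a=1 ⇒ p=1126, q=105
(x₁, y₁) = (1126, 105);  1126² − 115·105² = 1 ✓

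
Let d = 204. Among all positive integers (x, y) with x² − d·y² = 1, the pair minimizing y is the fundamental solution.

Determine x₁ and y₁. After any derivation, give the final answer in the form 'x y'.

4999 350

√204 = [14; 3,1,1,6,1,1,3,28, …], period ℓ=8 (even) → k=7
step 0: (14, 1)  from 14·(1,0) + (0,1)
…
step 2: (57, 4)  from 1·(43,3) + (14,1)
…
step 4: (657, 46)  from 6·(100,7) + (57,4)
…
step 6: (1414, 99)  from 1·(757,53) + (657,46)
step 7: (4999, 350)  from 3·(1414,99) + (757,53)
(x₁, y₁) = (4999, 350);  4999² − 204·350² = 1 ✓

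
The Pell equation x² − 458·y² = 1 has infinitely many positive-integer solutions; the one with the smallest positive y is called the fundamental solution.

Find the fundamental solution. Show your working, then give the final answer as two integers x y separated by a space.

22899 1070

√458 → a₀=21, period (2,2,42); ℓ=3 odd so k=5
k=0  a_k=21  p_k/q_k = 21/1
…
k=2  a_k=2  p_k/q_k = 107/5
…
k=4  a_k=2  p_k/q_k = 9181/429
k=5  a_k=2  p_k/q_k = 22899/1070
(x₁, y₁) = (22899, 1070);  22899² − 458·1070² = 1 ✓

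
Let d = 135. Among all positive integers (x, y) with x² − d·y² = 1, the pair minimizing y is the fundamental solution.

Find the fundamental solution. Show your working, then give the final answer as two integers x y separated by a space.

√135 = [11; 1,1,1,1,1,1,1,22, …], period ℓ=8 (even) → k=7
a_0=11:  p_0=11·1+0=11,  q_0=11·0+1=1
…
a_3=1:  p_3=1·23+12=35,  q_3=1·2+1=3
…
a_5=1:  p_5=1·58+35=93,  q_5=1·5+3=8
a_6=1:  p_6=1·93+58=151,  q_6=1·8+5=13
a_7=1:  p_7=1·151+93=244,  q_7=1·13+8=21
fundamental: x₁=244, y₁=21  (since 59536 − 135·441 = 1)

244 21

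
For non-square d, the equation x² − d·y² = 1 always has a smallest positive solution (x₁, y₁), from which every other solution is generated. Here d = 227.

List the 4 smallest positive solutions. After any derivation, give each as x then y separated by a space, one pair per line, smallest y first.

√227 → a₀=15, period (15,30); ℓ=2 even so k=1
i=0: a=15 ⇒ p=15, q=1
i=1: a=15 ⇒ p=226, q=15
→ (226, 15).  Check: 226²=51076, 227·15²=51075, difference 1.
n=2: (226,15)∘(226,15) = (226·226+227·15·15, 226·15+15·226) = (102151,6780)
n=3: (102151,6780)∘(226,15) = (226·102151+227·15·6780, 226·6780+15·102151) = (46172026,3064545)
n=4: (46172026,3064545)∘(226,15) = (226·46172026+227·15·3064545, 226·3064545+15·46172026) = (20869653601,1385167560)

226 15
102151 6780
46172026 3064545
20869653601 1385167560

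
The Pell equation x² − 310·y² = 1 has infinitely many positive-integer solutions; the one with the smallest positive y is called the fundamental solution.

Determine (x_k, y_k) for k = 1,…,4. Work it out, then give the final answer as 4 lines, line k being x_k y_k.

√310 = [17; 1,1,1,1,5,…,1,1,34, …], period ℓ=16 (even) → k=15
i=0: a=17 ⇒ p=17, q=1
i=1: a=1 ⇒ p=18, q=1
…
i=3: a=1 ⇒ p=53, q=3
…
i=5: a=5 ⇒ p=493, q=28
i=6: a=3 ⇒ p=1567, q=89
i=7: a=1 ⇒ p=2060, q=117
i=8: a=2 ⇒ p=5687, q=323
i=9: a=1 ⇒ p=7747, q=440
i=10: a=3 ⇒ p=28928, q=1643
i=11: a=5 ⇒ p=152387, q=8655
i=12: a=1 ⇒ p=181315, q=10298
i=13: a=1 ⇒ p=333702, q=18953
i=14: a=1 ⇒ p=515017, q=29251
i=15: a=1 ⇒ p=848719, q=48204
(x₁, y₁) = (848719, 48204);  848719² − 310·48204² = 1 ✓
(x_2, y_2) = (848719·848719 + 310·48204·48204, 848719·48204 + 48204·848719) = (1440647881921, 81823301352)
(x_3, y_3) = (848719·1440647881921 + 310·48204·81823301352, 848719·81823301352 + 48204·1440647881921) = (2445410459391369679, 138889981000287972)
(x_4, y_4) = (848719·2445410459391369679 + 310·48204·138889981000287972, 848719·138889981000287972 + 48204·2445410459391369679) = (4150932639366927117300481, 235757131569084991314384)

848719 48204
1440647881921 81823301352
2445410459391369679 138889981000287972
4150932639366927117300481 235757131569084991314384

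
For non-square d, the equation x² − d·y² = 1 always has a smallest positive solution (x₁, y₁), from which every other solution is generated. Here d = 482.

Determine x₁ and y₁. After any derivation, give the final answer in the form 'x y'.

483 22

√482 = [21; 1,20,1,42, …], period ℓ=4 (even) → k=3
step 0: (21, 1)  from 21·(1,0) + (0,1)
step 1: (22, 1)  from 1·(21,1) + (1,0)
step 2: (461, 21)  from 20·(22,1) + (21,1)
step 3: (483, 22)  from 1·(461,21) + (22,1)
fundamental: x₁=483, y₁=22  (since 233289 − 482·484 = 1)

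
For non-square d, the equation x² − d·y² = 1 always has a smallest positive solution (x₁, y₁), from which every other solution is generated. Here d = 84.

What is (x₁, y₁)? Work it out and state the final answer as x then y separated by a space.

55 6

d=84: √d = [9; 6,18] (ℓ=2, even), read p_1/q_1
i=0: a=9 ⇒ p=9, q=1
i=1: a=6 ⇒ p=55, q=6
(x₁, y₁) = (55, 6);  55² − 84·6² = 1 ✓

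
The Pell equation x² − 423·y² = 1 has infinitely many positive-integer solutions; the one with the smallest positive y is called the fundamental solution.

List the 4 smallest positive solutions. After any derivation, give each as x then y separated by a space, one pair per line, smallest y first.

[20; 1,1,3,4,3,1,1,40] for √423; ℓ=8 ⇒ convergent index 7
k=0  a_k=20  p_k/q_k = 20/1
k=1  a_k=1  p_k/q_k = 21/1
k=2  a_k=1  p_k/q_k = 41/2
k=3  a_k=3  p_k/q_k = 144/7
k=4  a_k=4  p_k/q_k = 617/30
k=5  a_k=3  p_k/q_k = 1995/97
k=6  a_k=1  p_k/q_k = 2612/127
k=7  a_k=1  p_k/q_k = 4607/224
(x₁, y₁) = (4607, 224);  4607² − 423·224² = 1 ✓
(4607+224√423)^2 = 42448897 + 2063936√423
(4607+224√423)^3 = 391124132351 + 19017106080√423
(4607+224√423)^4 = 3603817713033217 + 175223613357184√423

4607 224
42448897 2063936
391124132351 19017106080
3603817713033217 175223613357184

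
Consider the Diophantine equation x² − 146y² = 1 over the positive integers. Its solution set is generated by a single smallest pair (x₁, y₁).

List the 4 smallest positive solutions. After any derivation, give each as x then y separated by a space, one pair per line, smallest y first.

145 12
42049 3480
12194065 1009188
3536236801 292661040

√146 → a₀=12, period (12,24); ℓ=2 even so k=1
a_0=12:  p_0=12·1+0=12,  q_0=12·0+1=1
a_1=12:  p_1=12·12+1=145,  q_1=12·1+0=12
→ (145, 12).  Check: 145²=21025, 146·12²=21024, difference 1.
(x_2, y_2) = (145·145 + 146·12·12, 145·12 + 12·145) = (42049, 3480)
(x_3, y_3) = (145·42049 + 146·12·3480, 145·3480 + 12·42049) = (12194065, 1009188)
(x_4, y_4) = (145·12194065 + 146·12·1009188, 145·1009188 + 12·12194065) = (3536236801, 292661040)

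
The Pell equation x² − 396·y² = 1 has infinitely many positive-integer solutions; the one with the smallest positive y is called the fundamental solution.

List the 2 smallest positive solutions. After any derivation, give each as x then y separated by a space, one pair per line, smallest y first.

d=396: √d = [19; 1,8,1,38] (ℓ=4, even), read p_3/q_3
k=0  a_k=19  p_k/q_k = 19/1
k=1  a_k=1  p_k/q_k = 20/1
k=2  a_k=8  p_k/q_k = 179/9
k=3  a_k=1  p_k/q_k = 199/10
(x₁, y₁) = (199, 10);  199² − 396·10² = 1 ✓
(199+10√396)^2 = 79201 + 3980√396

199 10
79201 3980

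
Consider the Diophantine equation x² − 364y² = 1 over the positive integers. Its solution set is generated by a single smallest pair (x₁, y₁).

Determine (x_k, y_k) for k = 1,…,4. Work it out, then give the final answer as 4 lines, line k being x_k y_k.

√364 → a₀=19, period (12,1,2,3,1,8,1,3,2,1,12,38); ℓ=12 even so k=11
step 0: (19, 1)  from 19·(1,0) + (0,1)
step 1: (229, 12)  from 12·(19,1) + (1,0)
…
step 5: (3148, 165)  from 1·(2423,127) + (725,38)
step 6: (27607, 1447)  from 8·(3148,165) + (2423,127)
step 7: (30755, 1612)  from 1·(27607,1447) + (3148,165)
…
step 9: (270499, 14178)  from 2·(119872,6283) + (30755,1612)
step 10: (390371, 20461)  from 1·(270499,14178) + (119872,6283)
step 11: (4954951, 259710)  from 12·(390371,20461) + (270499,14178)
→ (4954951, 259710).  Check: 4954951²=24551539412401, 364·259710²=24551539412400, difference 1.
(x_2, y_2) = (4954951·4954951 + 364·259710·259710, 4954951·259710 + 259710·4954951) = (49103078824801, 2573700648420)
(x_3, y_3) = (4954951·49103078824801 + 364·259710·2573700648420, 4954951·2573700648420 + 259710·49103078824801) = (486606699052048124551, 25505121203178395130)
(x_4, y_4) = (4954951·486606699052048124551 + 364·259710·25505121203178395130, 4954951·25505121203178395130 + 259710·486606699052048124551) = (4822224700149240710505379201, 252753251621617410554928840)

4954951 259710
49103078824801 2573700648420
486606699052048124551 25505121203178395130
4822224700149240710505379201 252753251621617410554928840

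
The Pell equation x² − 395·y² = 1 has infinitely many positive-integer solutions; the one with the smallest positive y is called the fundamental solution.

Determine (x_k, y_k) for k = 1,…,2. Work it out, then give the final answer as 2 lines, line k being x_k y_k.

√395 → a₀=19, period (1,6,1,38); ℓ=4 even so k=3
k=0  a_k=19  p_k/q_k = 19/1
…
k=2  a_k=6  p_k/q_k = 139/7
k=3  a_k=1  p_k/q_k = 159/8
fundamental: x₁=159, y₁=8  (since 25281 − 395·64 = 1)
n=2: (159,8)∘(159,8) = (159·159+395·8·8, 159·8+8·159) = (50561,2544)

159 8
50561 2544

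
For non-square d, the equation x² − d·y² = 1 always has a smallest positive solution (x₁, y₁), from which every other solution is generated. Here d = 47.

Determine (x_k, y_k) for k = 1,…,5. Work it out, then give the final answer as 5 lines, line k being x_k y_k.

√47 = [6; 1,5,1,12, …], period ℓ=4 (even) → k=3
i=0: a=6 ⇒ p=6, q=1
i=1: a=1 ⇒ p=7, q=1
i=2: a=5 ⇒ p=41, q=6
i=3: a=1 ⇒ p=48, q=7
→ (48, 7).  Check: 48²=2304, 47·7²=2303, difference 1.
k=2:  x_2 = 48·48+47·7·7 = 4607,  y_2 = 48·7+7·48 = 672
k=3:  x_3 = 48·4607+47·7·672 = 442224,  y_3 = 48·672+7·4607 = 64505
k=4:  x_4 = 48·442224+47·7·64505 = 42448897,  y_4 = 48·64505+7·442224 = 6191808
k=5:  x_5 = 48·42448897+47·7·6191808 = 4074651888,  y_5 = 48·6191808+7·42448897 = 594349063

48 7
4607 672
442224 64505
42448897 6191808
4074651888 594349063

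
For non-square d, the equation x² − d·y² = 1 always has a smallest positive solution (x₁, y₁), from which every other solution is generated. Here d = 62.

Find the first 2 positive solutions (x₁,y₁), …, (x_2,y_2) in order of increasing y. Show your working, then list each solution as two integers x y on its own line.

[7; 1,6,1,14] for √62; ℓ=4 ⇒ convergent index 3
i=0: a=7 ⇒ p=7, q=1
…
i=2: a=6 ⇒ p=55, q=7
i=3: a=1 ⇒ p=63, q=8
(x₁, y₁) = (63, 8);  63² − 62·8² = 1 ✓
(x_2, y_2) = (63·63 + 62·8·8, 63·8 + 8·63) = (7937, 1008)

63 8
7937 1008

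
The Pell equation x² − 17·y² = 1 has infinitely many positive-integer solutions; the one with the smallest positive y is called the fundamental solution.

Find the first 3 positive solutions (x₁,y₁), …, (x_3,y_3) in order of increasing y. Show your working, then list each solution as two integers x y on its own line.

d=17: √d = [4; 8] (ℓ=1, odd), read p_1/q_1
i=0: a=4 ⇒ p=4, q=1
i=1: a=8 ⇒ p=33, q=8
→ (33, 8).  Check: 33²=1089, 17·8²=1088, difference 1.
(x_2, y_2) = (33·33 + 17·8·8, 33·8 + 8·33) = (2177, 528)
(x_3, y_3) = (33·2177 + 17·8·528, 33·528 + 8·2177) = (143649, 34840)

33 8
2177 528
143649 34840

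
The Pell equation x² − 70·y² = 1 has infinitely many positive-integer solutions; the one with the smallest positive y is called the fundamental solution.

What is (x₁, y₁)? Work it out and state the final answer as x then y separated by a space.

251 30

[8; 2,1,2,1,2,16] for √70; ℓ=6 ⇒ convergent index 5
step 0: (8, 1)  from 8·(1,0) + (0,1)
…
step 2: (25, 3)  from 1·(17,2) + (8,1)
step 3: (67, 8)  from 2·(25,3) + (17,2)
step 4: (92, 11)  from 1·(67,8) + (25,3)
step 5: (251, 30)  from 2·(92,11) + (67,8)
→ (251, 30).  Check: 251²=63001, 70·30²=63000, difference 1.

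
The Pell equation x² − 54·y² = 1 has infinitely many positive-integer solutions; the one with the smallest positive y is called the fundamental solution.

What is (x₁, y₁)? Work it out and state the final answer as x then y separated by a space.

485 66

√54 → a₀=7, period (2,1,6,1,2,14); ℓ=6 even so k=5
i=0: a=7 ⇒ p=7, q=1
i=1: a=2 ⇒ p=15, q=2
…
i=3: a=6 ⇒ p=147, q=20
i=4: a=1 ⇒ p=169, q=23
i=5: a=2 ⇒ p=485, q=66
fundamental: x₁=485, y₁=66  (since 235225 − 54·4356 = 1)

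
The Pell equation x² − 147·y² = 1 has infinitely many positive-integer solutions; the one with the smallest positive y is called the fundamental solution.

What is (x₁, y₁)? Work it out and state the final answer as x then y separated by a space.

√147 = [12; 8,24, …], period ℓ=2 (even) → k=1
i=0: a=12 ⇒ p=12, q=1
i=1: a=8 ⇒ p=97, q=8
fundamental: x₁=97, y₁=8  (since 9409 − 147·64 = 1)

97 8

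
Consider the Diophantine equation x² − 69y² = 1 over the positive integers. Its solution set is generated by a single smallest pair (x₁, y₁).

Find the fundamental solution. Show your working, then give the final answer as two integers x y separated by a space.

d=69: √d = [8; 3,3,1,4,1,3,3,16] (ℓ=8, even), read p_7/q_7
step 0: (8, 1)  from 8·(1,0) + (0,1)
step 1: (25, 3)  from 3·(8,1) + (1,0)
step 2: (83, 10)  from 3·(25,3) + (8,1)
step 3: (108, 13)  from 1·(83,10) + (25,3)
…
step 6: (2384, 287)  from 3·(623,75) + (515,62)
step 7: (7775, 936)  from 3·(2384,287) + (623,75)
→ (7775, 936).  Check: 7775²=60450625, 69·936²=60450624, difference 1.

7775 936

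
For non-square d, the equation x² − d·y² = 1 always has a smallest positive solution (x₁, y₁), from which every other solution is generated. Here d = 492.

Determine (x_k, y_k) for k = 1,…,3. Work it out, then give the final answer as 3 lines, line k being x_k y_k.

29767 1342
1772148577 79894628
105503093353351 4756446782010

d=492: √d = [22; 5,1,1,10,1,1,5,44] (ℓ=8, even), read p_7/q_7
k=0  a_k=22  p_k/q_k = 22/1
…
k=6  a_k=1  p_k/q_k = 5390/243
k=7  a_k=5  p_k/q_k = 29767/1342
(x₁, y₁) = (29767, 1342);  29767² − 492·1342² = 1 ✓
(29767+1342√492)^2 = 1772148577 + 79894628√492
(29767+1342√492)^3 = 105503093353351 + 4756446782010√492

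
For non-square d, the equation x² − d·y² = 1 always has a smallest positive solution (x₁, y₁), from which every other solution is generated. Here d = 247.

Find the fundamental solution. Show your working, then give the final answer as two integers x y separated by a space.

85292 5427

√247 = [15; 1,2,1,1,9,1,9,1,1,2,1,30, …], period ℓ=12 (even) → k=11
i=0: a=15 ⇒ p=15, q=1
i=1: a=1 ⇒ p=16, q=1
i=2: a=2 ⇒ p=47, q=3
…
i=6: a=1 ⇒ p=1163, q=74
…
i=8: a=1 ⇒ p=12683, q=807
…
i=10: a=2 ⇒ p=61089, q=3887
i=11: a=1 ⇒ p=85292, q=5427
→ (85292, 5427).  Check: 85292²=7274725264, 247·5427²=7274725263, difference 1.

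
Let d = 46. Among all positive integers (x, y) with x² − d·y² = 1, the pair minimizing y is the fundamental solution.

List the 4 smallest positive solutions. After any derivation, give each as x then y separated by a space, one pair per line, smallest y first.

d=46: √d = [6; 1,3,1,1,2,6,2,1,1,3,1,12] (ℓ=12, even), read p_11/q_11
a_0=6:  p_0=6·1+0=6,  q_0=6·0+1=1
a_1=1:  p_1=1·6+1=7,  q_1=1·1+0=1
…
a_5=2:  p_5=2·61+34=156,  q_5=2·9+5=23
a_6=6:  p_6=6·156+61=997,  q_6=6·23+9=147
…
a_8=1:  p_8=1·2150+997=3147,  q_8=1·317+147=464
a_9=1:  p_9=1·3147+2150=5297,  q_9=1·464+317=781
a_10=3:  p_10=3·5297+3147=19038,  q_10=3·781+464=2807
a_11=1:  p_11=1·19038+5297=24335,  q_11=1·2807+781=3588
(x₁, y₁) = (24335, 3588);  24335² − 46·3588² = 1 ✓
k=2:  x_2 = 24335·24335+46·3588·3588 = 1184384449,  y_2 = 24335·3588+3588·24335 = 174627960
k=3:  x_3 = 24335·1184384449+46·3588·174627960 = 57643991108495,  y_3 = 24335·174627960+3588·1184384449 = 8499142809612
k=4:  x_4 = 24335·57643991108495+46·3588·8499142809612 = 2805533046066067201,  y_4 = 24335·8499142809612+3588·57643991108495 = 413653280369188080

24335 3588
1184384449 174627960
57643991108495 8499142809612
2805533046066067201 413653280369188080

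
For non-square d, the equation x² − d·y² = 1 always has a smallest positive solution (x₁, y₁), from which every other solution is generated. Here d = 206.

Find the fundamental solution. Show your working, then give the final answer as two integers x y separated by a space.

59535 4148

d=206: √d = [14; 2,1,5,14,5,1,2,28] (ℓ=8, even), read p_7/q_7
k=0  a_k=14  p_k/q_k = 14/1
…
k=2  a_k=1  p_k/q_k = 43/3
k=3  a_k=5  p_k/q_k = 244/17
k=4  a_k=14  p_k/q_k = 3459/241
…
k=6  a_k=1  p_k/q_k = 20998/1463
k=7  a_k=2  p_k/q_k = 59535/4148
fundamental: x₁=59535, y₁=4148  (since 3544416225 − 206·17205904 = 1)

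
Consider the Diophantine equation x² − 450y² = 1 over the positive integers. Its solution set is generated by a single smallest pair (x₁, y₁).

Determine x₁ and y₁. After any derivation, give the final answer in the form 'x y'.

19601 924

√450 = [21; 4,1,2,4,2,1,4,42, …], period ℓ=8 (even) → k=7
a_0=21:  p_0=21·1+0=21,  q_0=21·0+1=1
a_1=4:  p_1=4·21+1=85,  q_1=4·1+0=4
a_2=1:  p_2=1·85+21=106,  q_2=1·4+1=5
…
a_4=4:  p_4=4·297+106=1294,  q_4=4·14+5=61
…
a_6=1:  p_6=1·2885+1294=4179,  q_6=1·136+61=197
a_7=4:  p_7=4·4179+2885=19601,  q_7=4·197+136=924
→ (19601, 924).  Check: 19601²=384199201, 450·924²=384199200, difference 1.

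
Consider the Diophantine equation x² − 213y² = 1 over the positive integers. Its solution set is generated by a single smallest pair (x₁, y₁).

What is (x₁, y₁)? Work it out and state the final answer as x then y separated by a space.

194399 13320

√213 → a₀=14, period (1,1,2,6,1,8,1,6,2,1,1,28); ℓ=12 even so k=11
a_0=14:  p_0=14·1+0=14,  q_0=14·0+1=1
…
a_3=2:  p_3=2·29+15=73,  q_3=2·2+1=5
a_4=6:  p_4=6·73+29=467,  q_4=6·5+2=32
…
a_7=1:  p_7=1·4787+540=5327,  q_7=1·328+37=365
a_8=6:  p_8=6·5327+4787=36749,  q_8=6·365+328=2518
…
a_10=1:  p_10=1·78825+36749=115574,  q_10=1·5401+2518=7919
a_11=1:  p_11=1·115574+78825=194399,  q_11=1·7919+5401=13320
→ (194399, 13320).  Check: 194399²=37790971201, 213·13320²=37790971200, difference 1.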